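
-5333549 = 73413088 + -78746637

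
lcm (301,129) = 903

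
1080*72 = 77760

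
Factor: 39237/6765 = 29/5=5^(- 1 )*29^1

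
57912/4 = 14478 = 14478.00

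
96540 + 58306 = 154846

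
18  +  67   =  85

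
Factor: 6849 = 3^2*761^1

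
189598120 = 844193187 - 654595067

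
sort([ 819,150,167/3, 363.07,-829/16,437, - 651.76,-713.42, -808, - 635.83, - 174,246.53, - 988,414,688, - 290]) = [ - 988  ,  -  808, - 713.42, - 651.76,  -  635.83, - 290, - 174, - 829/16,167/3,  150,246.53,363.07,414,437, 688,  819]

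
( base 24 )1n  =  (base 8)57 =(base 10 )47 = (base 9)52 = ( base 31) 1G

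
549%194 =161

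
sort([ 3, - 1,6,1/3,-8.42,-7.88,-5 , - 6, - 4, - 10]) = [-10,-8.42,-7.88,-6,  -  5, - 4, - 1,1/3, 3,6]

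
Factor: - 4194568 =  - 2^3*7^1*74903^1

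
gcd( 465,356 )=1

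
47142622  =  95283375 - 48140753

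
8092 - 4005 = 4087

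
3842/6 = 640 + 1/3 = 640.33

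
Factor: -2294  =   - 2^1 * 31^1*37^1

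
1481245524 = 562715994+918529530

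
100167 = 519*193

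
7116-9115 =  - 1999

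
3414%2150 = 1264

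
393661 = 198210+195451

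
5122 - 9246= -4124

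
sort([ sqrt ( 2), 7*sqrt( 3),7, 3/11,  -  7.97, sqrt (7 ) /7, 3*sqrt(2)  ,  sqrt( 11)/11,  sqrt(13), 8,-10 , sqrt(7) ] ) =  [  -  10,  -  7.97,3/11, sqrt(11) /11,sqrt (7 )/7, sqrt(2 ), sqrt(7),sqrt(13 ), 3*sqrt(2 ),7, 8, 7*  sqrt (3 )] 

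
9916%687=298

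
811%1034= 811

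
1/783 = 1/783 = 0.00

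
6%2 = 0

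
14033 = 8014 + 6019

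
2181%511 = 137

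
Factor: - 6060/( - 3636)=3^ ( - 1 )*5^1  =  5/3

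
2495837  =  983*2539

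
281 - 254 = 27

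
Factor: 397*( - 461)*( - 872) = 2^3*109^1*397^1*461^1 = 159590824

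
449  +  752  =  1201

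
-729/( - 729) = 1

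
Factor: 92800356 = 2^2*3^1*11^1*703033^1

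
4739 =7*677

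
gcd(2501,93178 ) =1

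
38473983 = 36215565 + 2258418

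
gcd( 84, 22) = 2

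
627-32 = 595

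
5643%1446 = 1305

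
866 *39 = 33774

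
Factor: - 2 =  - 2^1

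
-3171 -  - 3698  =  527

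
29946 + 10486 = 40432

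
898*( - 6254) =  - 5616092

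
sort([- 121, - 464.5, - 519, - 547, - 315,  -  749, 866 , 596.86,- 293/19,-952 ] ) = [ - 952, - 749,-547, - 519,  -  464.5, - 315, - 121, - 293/19, 596.86, 866] 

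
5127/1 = 5127 = 5127.00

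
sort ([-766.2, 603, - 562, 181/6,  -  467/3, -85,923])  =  [-766.2, - 562 , - 467/3, - 85, 181/6,603, 923 ] 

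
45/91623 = 15/30541 = 0.00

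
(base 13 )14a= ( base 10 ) 231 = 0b11100111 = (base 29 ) 7s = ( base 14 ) 127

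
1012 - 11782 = -10770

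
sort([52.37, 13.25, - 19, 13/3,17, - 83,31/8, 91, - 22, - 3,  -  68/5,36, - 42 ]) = [  -  83 ,  -  42, - 22, - 19, - 68/5,-3,31/8,  13/3,13.25,17, 36,52.37,91 ] 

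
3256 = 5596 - 2340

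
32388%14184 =4020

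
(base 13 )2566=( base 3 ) 21022011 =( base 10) 5323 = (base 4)1103023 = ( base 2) 1010011001011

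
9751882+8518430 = 18270312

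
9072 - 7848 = 1224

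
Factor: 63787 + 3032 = 66819  =  3^1*22273^1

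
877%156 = 97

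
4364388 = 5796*753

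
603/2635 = 603/2635 = 0.23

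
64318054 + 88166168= 152484222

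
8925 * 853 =7613025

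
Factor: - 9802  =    -  2^1 * 13^2*29^1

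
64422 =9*7158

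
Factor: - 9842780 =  - 2^2*5^1*181^1*2719^1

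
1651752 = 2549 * 648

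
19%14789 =19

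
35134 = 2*17567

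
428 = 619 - 191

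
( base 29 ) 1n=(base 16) 34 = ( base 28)1o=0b110100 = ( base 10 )52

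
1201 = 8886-7685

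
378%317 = 61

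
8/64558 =4/32279 = 0.00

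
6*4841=29046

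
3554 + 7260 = 10814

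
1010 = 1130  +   - 120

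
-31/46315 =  - 1 + 46284/46315 = - 0.00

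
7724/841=9+ 155/841 = 9.18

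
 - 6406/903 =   -  6406/903 = - 7.09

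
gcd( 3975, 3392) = 53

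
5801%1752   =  545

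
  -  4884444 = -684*7141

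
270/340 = 27/34 = 0.79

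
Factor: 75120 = 2^4*3^1*5^1*313^1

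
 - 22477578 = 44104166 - 66581744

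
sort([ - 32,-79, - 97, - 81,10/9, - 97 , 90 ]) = [ - 97, - 97, - 81, - 79, - 32,10/9,90] 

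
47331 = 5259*9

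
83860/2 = 41930= 41930.00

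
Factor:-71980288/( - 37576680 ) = 2^5* 3^( - 1)*5^( - 1) * 19^( - 1)*479^1*587^1*16481^( - 1) = 8997536/4697085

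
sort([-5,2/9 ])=[ - 5 , 2/9]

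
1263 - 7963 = -6700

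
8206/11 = 746 = 746.00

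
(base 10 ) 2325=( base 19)687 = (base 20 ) 5g5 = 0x915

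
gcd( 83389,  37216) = 1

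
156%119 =37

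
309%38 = 5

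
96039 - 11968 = 84071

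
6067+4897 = 10964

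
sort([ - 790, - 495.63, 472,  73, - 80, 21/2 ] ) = [ - 790,  -  495.63,-80 , 21/2, 73, 472] 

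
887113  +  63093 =950206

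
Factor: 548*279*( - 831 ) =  - 127053252 = - 2^2 *3^3*31^1*137^1*277^1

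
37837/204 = 185  +  97/204 = 185.48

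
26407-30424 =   -  4017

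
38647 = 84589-45942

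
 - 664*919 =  - 610216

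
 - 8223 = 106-8329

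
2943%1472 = 1471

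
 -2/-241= 2/241 = 0.01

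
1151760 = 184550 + 967210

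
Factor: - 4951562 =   -  2^1*7^1 * 11^2*37^1  *  79^1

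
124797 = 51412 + 73385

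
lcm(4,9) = 36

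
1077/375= 2 + 109/125 =2.87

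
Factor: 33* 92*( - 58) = -2^3*3^1*11^1*23^1*29^1 = - 176088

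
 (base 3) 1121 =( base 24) 1J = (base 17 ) 29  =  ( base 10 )43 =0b101011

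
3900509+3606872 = 7507381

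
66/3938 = 3/179 = 0.02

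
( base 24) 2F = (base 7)120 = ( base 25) 2D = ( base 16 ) 3F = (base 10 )63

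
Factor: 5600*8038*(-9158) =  - 2^7 * 5^2*7^1*19^1*241^1*4019^1 = - 412227222400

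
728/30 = 364/15 = 24.27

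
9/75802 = 9/75802 =0.00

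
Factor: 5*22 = 2^1*5^1*11^1 = 110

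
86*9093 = 781998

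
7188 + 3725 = 10913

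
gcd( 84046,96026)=2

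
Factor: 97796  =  2^2*23^1 * 1063^1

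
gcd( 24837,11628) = 51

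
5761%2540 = 681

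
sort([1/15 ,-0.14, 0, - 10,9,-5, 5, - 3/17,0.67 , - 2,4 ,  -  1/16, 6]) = [ - 10, - 5, - 2, - 3/17, - 0.14, -1/16, 0,1/15, 0.67, 4 , 5, 6,9]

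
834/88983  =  278/29661=0.01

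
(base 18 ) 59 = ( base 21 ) 4f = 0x63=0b1100011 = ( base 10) 99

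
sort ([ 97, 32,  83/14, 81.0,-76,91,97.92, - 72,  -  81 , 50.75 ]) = [ - 81,-76,- 72,83/14,32, 50.75  ,  81.0 , 91,97, 97.92] 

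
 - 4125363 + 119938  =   - 4005425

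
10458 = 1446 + 9012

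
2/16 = 1/8 = 0.12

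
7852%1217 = 550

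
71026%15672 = 8338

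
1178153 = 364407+813746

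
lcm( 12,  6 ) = 12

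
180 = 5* 36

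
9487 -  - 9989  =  19476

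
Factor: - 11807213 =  - 11^1*1073383^1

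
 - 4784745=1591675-6376420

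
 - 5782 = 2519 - 8301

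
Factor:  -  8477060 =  - 2^2*5^1*423853^1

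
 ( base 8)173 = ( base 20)63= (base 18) 6f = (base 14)8b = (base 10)123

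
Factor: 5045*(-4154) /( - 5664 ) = 2^ (-4)*3^( -1)*5^1  *31^1*59^( - 1 )*67^1*1009^1  =  10478465/2832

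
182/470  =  91/235= 0.39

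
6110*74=452140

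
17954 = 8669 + 9285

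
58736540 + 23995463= 82732003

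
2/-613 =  -2/613 = - 0.00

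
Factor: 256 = 2^8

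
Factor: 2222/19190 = 11/95 = 5^ (  -  1 ) * 11^1*19^( - 1 )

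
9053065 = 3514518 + 5538547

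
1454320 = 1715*848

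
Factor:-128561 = - 59^1*2179^1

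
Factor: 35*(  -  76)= -2660 = -2^2 * 5^1*  7^1*19^1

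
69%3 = 0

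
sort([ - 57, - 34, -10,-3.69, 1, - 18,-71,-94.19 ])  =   [ - 94.19, - 71, - 57, - 34, - 18, - 10,-3.69,  1 ] 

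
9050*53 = 479650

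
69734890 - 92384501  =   - 22649611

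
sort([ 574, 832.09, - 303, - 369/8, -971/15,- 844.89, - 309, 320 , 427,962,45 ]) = [-844.89, - 309, - 303,  -  971/15, -369/8, 45, 320  ,  427,574,832.09 , 962 ] 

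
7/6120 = 7/6120= 0.00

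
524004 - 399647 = 124357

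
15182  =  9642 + 5540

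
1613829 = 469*3441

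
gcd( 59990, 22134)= 14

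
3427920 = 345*9936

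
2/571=2/571=0.00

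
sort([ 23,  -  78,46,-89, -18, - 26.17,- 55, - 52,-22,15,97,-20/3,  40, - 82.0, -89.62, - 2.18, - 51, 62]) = [- 89.62,  -  89, - 82.0 , - 78, - 55, - 52, - 51, - 26.17,  -  22, - 18,  -  20/3, - 2.18,15, 23 , 40, 46,62,97]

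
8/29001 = 8/29001 = 0.00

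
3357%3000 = 357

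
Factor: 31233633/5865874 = 2^(- 1 ) *3^1 * 7^(-1 )*23^( - 1 )*797^1 * 13063^1 * 18217^( - 1)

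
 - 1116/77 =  - 15  +  39/77 = - 14.49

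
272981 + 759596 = 1032577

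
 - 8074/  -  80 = 100+37/40 = 100.92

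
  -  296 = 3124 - 3420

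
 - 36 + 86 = 50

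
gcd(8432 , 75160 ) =8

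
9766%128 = 38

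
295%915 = 295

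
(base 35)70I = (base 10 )8593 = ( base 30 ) 9gd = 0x2191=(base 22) HGD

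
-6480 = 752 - 7232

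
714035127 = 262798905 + 451236222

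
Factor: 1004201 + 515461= 1519662=   2^1*3^1  *  103^1 * 2459^1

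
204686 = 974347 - 769661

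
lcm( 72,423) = 3384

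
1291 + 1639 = 2930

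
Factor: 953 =953^1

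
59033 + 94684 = 153717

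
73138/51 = 1434 + 4/51   =  1434.08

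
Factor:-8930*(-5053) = 2^1*5^1*19^1*31^1*47^1*163^1 = 45123290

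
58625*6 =351750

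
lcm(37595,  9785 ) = 714305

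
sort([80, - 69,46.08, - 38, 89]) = [ - 69, - 38 , 46.08, 80,89] 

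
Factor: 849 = 3^1*283^1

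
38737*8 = 309896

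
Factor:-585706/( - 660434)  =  292853/330217 = 11^1*79^1*337^1*330217^(-1)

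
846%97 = 70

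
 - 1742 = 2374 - 4116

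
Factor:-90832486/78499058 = -45416243/39249529 =- 11^( - 1)*149^1*157^(  -  1 )*22727^( - 1 )*304807^1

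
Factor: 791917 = 7^1*113131^1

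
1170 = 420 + 750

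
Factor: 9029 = 9029^1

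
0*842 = 0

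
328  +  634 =962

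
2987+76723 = 79710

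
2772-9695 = -6923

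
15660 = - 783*( - 20 )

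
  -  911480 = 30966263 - 31877743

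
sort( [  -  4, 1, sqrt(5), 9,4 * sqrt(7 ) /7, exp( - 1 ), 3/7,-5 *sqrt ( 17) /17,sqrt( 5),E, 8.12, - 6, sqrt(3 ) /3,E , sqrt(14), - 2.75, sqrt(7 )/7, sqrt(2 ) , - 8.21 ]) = [ - 8.21,  -  6 ,-4, - 2.75, - 5*sqrt(17)/17, exp(-1), sqrt (7)/7,3/7, sqrt( 3 )/3,1, sqrt( 2 ), 4 * sqrt(7 )/7,  sqrt( 5), sqrt(5 ), E, E,sqrt(14),8.12, 9]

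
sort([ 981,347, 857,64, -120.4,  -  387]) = [ - 387,-120.4,64,347, 857,981 ]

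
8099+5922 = 14021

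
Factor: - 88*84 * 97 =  - 2^5*3^1*7^1*11^1*97^1 = -717024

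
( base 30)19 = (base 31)18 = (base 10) 39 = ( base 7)54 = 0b100111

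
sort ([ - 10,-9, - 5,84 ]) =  [-10,  -  9,  -  5, 84] 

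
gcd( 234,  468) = 234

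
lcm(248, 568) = 17608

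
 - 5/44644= - 1+ 44639/44644=- 0.00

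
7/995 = 7/995 = 0.01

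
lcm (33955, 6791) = 33955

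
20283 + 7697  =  27980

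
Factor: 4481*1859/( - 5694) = - 640783/438 = -2^(-1) * 3^( - 1)*11^1* 13^1*73^( - 1)*4481^1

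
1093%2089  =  1093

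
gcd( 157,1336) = 1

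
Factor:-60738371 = -53^1 * 61^1*18787^1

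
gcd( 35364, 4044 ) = 12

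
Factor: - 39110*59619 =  - 2331699090=- 2^1*3^1  *  5^1*7^1*17^1*167^1*3911^1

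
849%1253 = 849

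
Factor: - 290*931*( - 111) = 29968890 = 2^1*3^1*5^1*7^2*19^1*29^1 * 37^1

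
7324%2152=868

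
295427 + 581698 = 877125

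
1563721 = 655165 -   -  908556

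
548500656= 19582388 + 528918268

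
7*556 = 3892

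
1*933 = 933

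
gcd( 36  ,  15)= 3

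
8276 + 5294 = 13570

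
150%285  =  150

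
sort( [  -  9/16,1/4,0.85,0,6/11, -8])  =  [ -8, - 9/16, 0, 1/4, 6/11,0.85 ] 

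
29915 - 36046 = - 6131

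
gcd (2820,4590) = 30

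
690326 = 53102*13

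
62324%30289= 1746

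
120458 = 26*4633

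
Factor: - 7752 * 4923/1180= - 2^1*3^3*5^( - 1 )*17^1*19^1*59^( - 1) * 547^1 = - 9540774/295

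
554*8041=4454714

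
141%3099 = 141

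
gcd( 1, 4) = 1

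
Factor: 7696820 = 2^2*5^1*384841^1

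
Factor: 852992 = 2^10* 7^2*17^1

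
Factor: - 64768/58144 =-88/79  =  - 2^3*  11^1 * 79^( - 1) 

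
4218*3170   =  13371060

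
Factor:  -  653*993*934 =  - 605632686 = - 2^1 * 3^1*331^1*467^1 * 653^1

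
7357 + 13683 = 21040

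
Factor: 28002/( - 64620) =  - 2^( - 1)*3^(- 1 )*5^( - 1)*13^1  =  - 13/30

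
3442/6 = 573 + 2/3 = 573.67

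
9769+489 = 10258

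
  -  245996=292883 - 538879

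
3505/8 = 3505/8 = 438.12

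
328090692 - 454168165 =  - 126077473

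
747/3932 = 747/3932 = 0.19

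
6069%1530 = 1479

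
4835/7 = 690 + 5/7 = 690.71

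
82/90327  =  82/90327 = 0.00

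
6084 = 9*676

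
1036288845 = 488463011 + 547825834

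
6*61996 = 371976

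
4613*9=41517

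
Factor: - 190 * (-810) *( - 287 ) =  - 44169300= - 2^2 * 3^4*5^2 * 7^1*19^1*41^1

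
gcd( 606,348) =6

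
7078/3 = 2359 + 1/3 = 2359.33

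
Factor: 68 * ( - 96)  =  -6528 =- 2^7*3^1 *17^1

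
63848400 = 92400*691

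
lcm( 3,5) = 15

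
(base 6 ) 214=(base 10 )82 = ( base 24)3a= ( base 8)122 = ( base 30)2m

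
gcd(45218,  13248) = 46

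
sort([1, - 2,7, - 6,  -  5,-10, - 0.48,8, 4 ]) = [-10, - 6, - 5, - 2,-0.48, 1,4, 7,8 ] 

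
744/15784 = 93/1973 = 0.05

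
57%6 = 3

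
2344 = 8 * 293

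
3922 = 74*53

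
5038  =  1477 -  - 3561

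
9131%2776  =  803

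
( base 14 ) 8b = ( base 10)123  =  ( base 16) 7b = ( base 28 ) 4b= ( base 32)3R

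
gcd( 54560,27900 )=620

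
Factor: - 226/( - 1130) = 1/5 = 5^( - 1) 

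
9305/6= 1550 + 5/6 = 1550.83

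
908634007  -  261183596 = 647450411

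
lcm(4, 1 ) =4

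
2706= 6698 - 3992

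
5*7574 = 37870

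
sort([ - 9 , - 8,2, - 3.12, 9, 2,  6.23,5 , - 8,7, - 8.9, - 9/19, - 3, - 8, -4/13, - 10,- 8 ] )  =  [ -10, - 9, - 8.9, - 8, - 8,- 8,  -  8,  -  3.12, - 3, - 9/19, - 4/13, 2,2,  5,6.23, 7,9 ]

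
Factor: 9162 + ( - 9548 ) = -386 = - 2^1*193^1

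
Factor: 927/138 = 309/46  =  2^( - 1)*3^1*23^( - 1 )*103^1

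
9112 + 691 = 9803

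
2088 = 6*348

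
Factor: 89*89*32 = 253472=2^5*89^2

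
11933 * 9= 107397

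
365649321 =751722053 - 386072732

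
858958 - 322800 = 536158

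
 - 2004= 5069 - 7073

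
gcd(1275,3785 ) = 5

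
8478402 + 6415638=14894040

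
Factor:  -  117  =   - 3^2*13^1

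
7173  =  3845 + 3328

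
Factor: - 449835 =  - 3^1*5^1*29989^1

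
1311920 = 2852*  460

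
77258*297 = 22945626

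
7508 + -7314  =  194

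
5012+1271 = 6283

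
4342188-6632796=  - 2290608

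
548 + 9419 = 9967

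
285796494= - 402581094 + 688377588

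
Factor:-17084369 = -107^1 *159667^1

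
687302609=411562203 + 275740406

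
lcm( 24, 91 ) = 2184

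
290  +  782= 1072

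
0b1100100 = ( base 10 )100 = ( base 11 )91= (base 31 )37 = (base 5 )400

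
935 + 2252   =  3187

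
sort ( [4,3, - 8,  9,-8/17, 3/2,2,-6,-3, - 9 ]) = [ - 9,-8,- 6, - 3,-8/17,3/2,2, 3,4,9 ]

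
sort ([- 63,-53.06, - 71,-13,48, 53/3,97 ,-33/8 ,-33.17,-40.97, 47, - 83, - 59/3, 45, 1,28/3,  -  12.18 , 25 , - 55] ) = [-83,-71,-63, - 55,-53.06 ,-40.97,-33.17, - 59/3,-13,-12.18, - 33/8, 1,  28/3, 53/3, 25,45, 47, 48,  97] 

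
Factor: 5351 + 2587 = 2^1* 3^4 * 7^2 = 7938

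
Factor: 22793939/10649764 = 2^( - 2 )*7^1  *  19^1 * 1187^ ( - 1)*2243^ ( - 1)*171383^1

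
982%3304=982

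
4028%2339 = 1689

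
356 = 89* 4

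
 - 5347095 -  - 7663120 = 2316025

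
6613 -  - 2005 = 8618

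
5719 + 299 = 6018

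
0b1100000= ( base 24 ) 40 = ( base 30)36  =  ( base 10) 96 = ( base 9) 116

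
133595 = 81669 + 51926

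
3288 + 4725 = 8013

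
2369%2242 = 127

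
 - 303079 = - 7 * 43297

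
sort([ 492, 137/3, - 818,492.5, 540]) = [ - 818, 137/3,  492, 492.5 , 540 ]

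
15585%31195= 15585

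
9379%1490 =439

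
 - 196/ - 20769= 28/2967 = 0.01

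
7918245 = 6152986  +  1765259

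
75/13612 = 75/13612 = 0.01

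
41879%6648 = 1991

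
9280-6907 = 2373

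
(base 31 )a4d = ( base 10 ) 9747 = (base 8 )23023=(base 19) 1800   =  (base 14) 37A3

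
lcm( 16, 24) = 48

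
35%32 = 3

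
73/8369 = 73/8369 =0.01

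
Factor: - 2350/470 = -5^1 = -5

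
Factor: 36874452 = 2^2*3^1*3072871^1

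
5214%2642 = 2572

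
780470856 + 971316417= 1751787273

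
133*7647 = 1017051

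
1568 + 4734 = 6302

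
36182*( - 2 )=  - 72364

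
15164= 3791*4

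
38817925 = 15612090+23205835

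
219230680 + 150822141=370052821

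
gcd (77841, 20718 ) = 9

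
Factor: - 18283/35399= - 47/91 = - 7^( - 1 )*13^(- 1) * 47^1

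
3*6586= 19758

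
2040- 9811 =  - 7771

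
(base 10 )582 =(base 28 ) km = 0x246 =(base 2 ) 1001000110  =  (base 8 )1106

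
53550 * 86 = 4605300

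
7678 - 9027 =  - 1349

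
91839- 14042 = 77797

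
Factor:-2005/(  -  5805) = 401/1161 = 3^(-3)*43^( - 1)*401^1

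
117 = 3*39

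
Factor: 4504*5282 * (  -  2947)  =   - 70109507216 =-2^4*7^1*19^1*139^1*421^1*563^1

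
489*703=343767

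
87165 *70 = 6101550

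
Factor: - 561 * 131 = - 3^1*11^1*17^1 * 131^1 = -73491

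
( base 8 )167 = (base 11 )A9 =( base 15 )7e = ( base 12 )9b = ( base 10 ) 119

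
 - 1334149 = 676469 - 2010618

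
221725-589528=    - 367803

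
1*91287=91287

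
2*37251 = 74502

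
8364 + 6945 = 15309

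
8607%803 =577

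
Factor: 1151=1151^1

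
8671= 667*13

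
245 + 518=763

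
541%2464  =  541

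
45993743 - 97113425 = -51119682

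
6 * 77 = 462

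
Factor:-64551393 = -3^2 * 31^1 *231367^1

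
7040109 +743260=7783369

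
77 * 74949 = 5771073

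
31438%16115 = 15323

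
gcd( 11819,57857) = 1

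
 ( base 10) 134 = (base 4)2012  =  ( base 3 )11222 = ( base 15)8E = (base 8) 206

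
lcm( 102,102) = 102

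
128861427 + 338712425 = 467573852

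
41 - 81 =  -40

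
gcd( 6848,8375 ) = 1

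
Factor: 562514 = 2^1*19^1*113^1*131^1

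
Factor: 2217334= 2^1*7^1 * 251^1*631^1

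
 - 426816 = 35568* ( - 12)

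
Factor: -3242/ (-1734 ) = 3^(-1 )*17^(-2)*1621^1=1621/867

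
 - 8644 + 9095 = 451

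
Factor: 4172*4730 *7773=2^3*3^1*5^1 * 7^1  *  11^1 * 43^1*  149^1 * 2591^1 = 153388961880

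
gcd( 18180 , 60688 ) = 4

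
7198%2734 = 1730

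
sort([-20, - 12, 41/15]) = [ - 20, - 12, 41/15]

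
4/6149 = 4/6149 = 0.00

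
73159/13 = 73159/13 = 5627.62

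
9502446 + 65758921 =75261367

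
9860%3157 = 389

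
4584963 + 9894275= 14479238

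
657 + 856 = 1513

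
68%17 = 0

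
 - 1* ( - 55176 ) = 55176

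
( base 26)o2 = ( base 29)LH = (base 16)272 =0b1001110010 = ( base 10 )626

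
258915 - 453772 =-194857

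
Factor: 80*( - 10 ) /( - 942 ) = 2^4 * 3^(-1 )*5^2*157^( - 1 ) = 400/471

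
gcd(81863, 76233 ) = 1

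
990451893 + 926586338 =1917038231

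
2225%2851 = 2225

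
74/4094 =37/2047=0.02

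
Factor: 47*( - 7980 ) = -375060 = -2^2* 3^1 *5^1*7^1 *19^1*47^1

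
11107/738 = 11107/738 = 15.05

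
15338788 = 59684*257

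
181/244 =181/244 = 0.74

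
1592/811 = 1 + 781/811 = 1.96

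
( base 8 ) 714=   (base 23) k0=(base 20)130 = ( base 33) dv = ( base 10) 460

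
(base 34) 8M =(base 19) f9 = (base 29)A4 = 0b100100110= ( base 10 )294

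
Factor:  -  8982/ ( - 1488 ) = 1497/248 = 2^(-3 ) * 3^1  *31^( - 1 )*499^1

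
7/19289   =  7/19289= 0.00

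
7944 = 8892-948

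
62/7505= 62/7505  =  0.01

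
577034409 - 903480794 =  - 326446385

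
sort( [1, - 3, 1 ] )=[ - 3,1,1]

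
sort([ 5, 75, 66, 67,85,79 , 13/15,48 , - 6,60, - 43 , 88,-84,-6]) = [-84,-43, -6, -6,13/15 , 5,48,60,66 , 67,75, 79, 85, 88] 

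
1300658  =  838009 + 462649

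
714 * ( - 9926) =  - 7087164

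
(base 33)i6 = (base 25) O0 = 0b1001011000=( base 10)600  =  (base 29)kk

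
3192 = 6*532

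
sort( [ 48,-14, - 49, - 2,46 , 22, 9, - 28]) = [ - 49, - 28, - 14, - 2,9,  22,46, 48 ]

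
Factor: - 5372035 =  - 5^1*457^1* 2351^1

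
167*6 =1002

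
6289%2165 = 1959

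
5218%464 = 114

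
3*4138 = 12414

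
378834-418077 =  - 39243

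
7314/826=8 + 353/413= 8.85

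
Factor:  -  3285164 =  - 2^2*821291^1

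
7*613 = 4291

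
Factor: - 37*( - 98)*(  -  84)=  - 2^3 * 3^1 * 7^3 * 37^1= -  304584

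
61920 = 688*90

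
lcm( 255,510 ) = 510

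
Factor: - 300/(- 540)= 5/9 = 3^(-2 ) * 5^1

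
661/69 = 661/69 = 9.58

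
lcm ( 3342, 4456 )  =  13368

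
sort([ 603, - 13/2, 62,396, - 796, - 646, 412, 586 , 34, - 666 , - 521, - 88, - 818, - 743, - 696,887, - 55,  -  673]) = [ - 818, - 796,-743, - 696, - 673 , - 666 , - 646 , - 521, - 88, - 55, - 13/2, 34, 62,  396, 412, 586, 603,887 ]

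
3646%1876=1770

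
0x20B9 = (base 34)78D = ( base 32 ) 85p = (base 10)8377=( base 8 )20271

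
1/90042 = 1/90042 = 0.00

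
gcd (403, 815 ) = 1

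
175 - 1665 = -1490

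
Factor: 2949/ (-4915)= - 3^1*5^ ( - 1) = -3/5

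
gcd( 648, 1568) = 8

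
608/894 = 304/447 = 0.68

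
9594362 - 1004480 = 8589882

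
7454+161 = 7615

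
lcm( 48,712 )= 4272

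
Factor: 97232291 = 13^2 * 19^1*107^1*283^1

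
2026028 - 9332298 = - 7306270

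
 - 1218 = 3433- 4651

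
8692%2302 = 1786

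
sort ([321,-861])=[ -861 , 321]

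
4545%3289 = 1256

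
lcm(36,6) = 36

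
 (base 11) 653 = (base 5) 11114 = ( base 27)121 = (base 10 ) 784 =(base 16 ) 310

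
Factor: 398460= 2^2*3^1*5^1*29^1*229^1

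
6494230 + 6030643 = 12524873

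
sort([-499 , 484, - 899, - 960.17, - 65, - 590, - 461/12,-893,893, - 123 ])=[- 960.17, -899,-893, -590, - 499, - 123,  -  65, - 461/12,484,893 ] 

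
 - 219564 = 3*( - 73188 )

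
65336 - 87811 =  - 22475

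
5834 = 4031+1803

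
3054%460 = 294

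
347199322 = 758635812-411436490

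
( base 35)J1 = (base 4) 22122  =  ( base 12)476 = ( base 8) 1232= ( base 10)666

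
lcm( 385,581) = 31955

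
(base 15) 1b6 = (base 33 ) C0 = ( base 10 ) 396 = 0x18C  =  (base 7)1104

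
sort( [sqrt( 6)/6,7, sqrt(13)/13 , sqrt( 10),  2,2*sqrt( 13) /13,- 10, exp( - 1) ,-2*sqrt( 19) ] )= [-10, - 2*sqrt( 19),sqrt( 13) /13, exp( - 1 ), sqrt( 6)/6 , 2*sqrt(13 )/13,2, sqrt( 10), 7 ] 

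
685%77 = 69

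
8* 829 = 6632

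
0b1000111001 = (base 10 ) 569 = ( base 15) 27e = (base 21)162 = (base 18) 1db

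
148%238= 148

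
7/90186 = 7/90186 = 0.00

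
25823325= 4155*6215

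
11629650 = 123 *94550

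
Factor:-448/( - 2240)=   5^(-1) = 1/5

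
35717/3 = 35717/3 = 11905.67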